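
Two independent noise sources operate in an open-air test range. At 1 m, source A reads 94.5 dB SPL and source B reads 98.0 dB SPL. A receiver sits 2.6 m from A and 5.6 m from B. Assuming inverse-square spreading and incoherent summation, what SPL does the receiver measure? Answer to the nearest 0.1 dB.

87.9 dB SPL

At the listener: L_A = 94.5 − 20·log₁₀(2.6) = 86.20 dB; L_B = 98.0 − 20·log₁₀(5.6) = 83.04 dB.
Combined: 10·log₁₀(10^(86.20/10)+10^(83.04/10)) = 87.9 dB SPL.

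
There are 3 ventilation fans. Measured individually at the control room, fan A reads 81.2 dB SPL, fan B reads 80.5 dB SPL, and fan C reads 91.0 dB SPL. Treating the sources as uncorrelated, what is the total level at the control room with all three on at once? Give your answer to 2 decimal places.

Uncorrelated sources add in intensity (power), not in dB.
L_total = 10·log₁₀(10^(81.2/10) + 10^(80.5/10) + 10^(91.0/10)) = 10·log₁₀(1503000000) = 91.77 dB SPL.

91.77 dB SPL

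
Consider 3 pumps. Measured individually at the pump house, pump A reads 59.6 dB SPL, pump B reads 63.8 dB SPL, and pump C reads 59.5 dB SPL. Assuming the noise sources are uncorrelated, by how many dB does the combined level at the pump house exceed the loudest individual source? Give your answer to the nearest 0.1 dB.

Uncorrelated sources add in intensity (power), not in dB.
L_total = 10·log₁₀(10^(59.6/10) + 10^(63.8/10) + 10^(59.5/10)) = 66.23 dB SPL.
Excess over the loudest (63.8 dB): 66.23 − 63.8 = 2.4 dB.

2.4 dB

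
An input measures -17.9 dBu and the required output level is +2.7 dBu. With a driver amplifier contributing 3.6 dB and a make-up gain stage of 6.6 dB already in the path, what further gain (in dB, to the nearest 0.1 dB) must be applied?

10.4 dB

The required make-up gain is the shortfall in the dB sum.
G = +2.7 − (-17.9) − 3.6 − 6.6 = 10.4 dB.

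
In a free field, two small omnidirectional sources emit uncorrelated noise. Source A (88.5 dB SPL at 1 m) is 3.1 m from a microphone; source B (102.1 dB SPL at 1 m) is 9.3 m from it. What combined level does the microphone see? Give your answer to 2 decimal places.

At the listener: L_A = 88.5 − 20·log₁₀(3.1) = 78.673 dB; L_B = 102.1 − 20·log₁₀(9.3) = 82.730 dB.
Combined: 10·log₁₀(10^(78.673/10)+10^(82.730/10)) = 84.17 dB SPL.

84.17 dB SPL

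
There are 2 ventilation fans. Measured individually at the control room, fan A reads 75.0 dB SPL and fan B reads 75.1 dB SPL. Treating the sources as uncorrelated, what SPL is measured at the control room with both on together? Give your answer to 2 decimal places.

78.06 dB SPL

Uncorrelated sources add in intensity (power), not in dB.
L_total = 10·log₁₀(10^(75.0/10) + 10^(75.1/10)) = 10·log₁₀(63980000) = 78.06 dB SPL.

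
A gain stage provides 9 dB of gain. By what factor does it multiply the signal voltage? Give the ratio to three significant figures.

2.82

Voltage ratio = 10^(dB/20).
10^(9/20) = 10^(0.4500) = 2.82.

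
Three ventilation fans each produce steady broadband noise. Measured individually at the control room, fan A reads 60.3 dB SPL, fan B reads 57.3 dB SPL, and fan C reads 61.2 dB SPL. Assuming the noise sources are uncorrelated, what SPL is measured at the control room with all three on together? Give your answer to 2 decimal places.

Incoherent sources sum as intensities:
L_total = 10·log₁₀(10^(60.3/10) + 10^(57.3/10) + 10^(61.2/10)) = 10·log₁₀(2927000) = 64.66 dB SPL.

64.66 dB SPL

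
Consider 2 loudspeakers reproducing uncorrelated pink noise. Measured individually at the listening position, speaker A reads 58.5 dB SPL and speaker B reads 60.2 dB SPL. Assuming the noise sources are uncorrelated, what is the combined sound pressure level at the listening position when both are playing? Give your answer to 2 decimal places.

62.44 dB SPL

Incoherent sources sum as intensities:
L_total = 10·log₁₀(10^(58.5/10) + 10^(60.2/10)) = 10·log₁₀(1755000) = 62.44 dB SPL.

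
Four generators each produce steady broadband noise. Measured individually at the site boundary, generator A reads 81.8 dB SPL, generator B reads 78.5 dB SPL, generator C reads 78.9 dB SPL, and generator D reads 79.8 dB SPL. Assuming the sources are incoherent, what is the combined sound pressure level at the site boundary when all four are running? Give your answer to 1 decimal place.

Incoherent sources sum as intensities:
L_total = 10·log₁₀(10^(81.8/10) + 10^(78.5/10) + 10^(78.9/10) + 10^(79.8/10)) = 10·log₁₀(395300000) = 86.0 dB SPL.

86.0 dB SPL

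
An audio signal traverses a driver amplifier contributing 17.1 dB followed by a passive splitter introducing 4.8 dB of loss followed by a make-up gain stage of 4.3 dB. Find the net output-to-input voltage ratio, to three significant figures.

6.76

Net gain = 17.1 + (−4.8) + 4.3 = 16.6 dB.
Voltage ratio = 10^(16.6/20) = 6.76.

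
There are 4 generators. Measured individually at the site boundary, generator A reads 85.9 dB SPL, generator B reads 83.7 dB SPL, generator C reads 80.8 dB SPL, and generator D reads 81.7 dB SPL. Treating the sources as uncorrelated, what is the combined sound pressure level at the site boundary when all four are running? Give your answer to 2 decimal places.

Add the sources as powers (linear), then convert back to dB:
L_total = 10·log₁₀(10^(85.9/10) + 10^(83.7/10) + 10^(80.8/10) + 10^(81.7/10)) = 10·log₁₀(891600000) = 89.50 dB SPL.

89.50 dB SPL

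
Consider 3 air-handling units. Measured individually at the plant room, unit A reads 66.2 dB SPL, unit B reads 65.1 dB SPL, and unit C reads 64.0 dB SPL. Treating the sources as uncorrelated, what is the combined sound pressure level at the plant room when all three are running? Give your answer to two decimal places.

Incoherent sources sum as intensities:
L_total = 10·log₁₀(10^(66.2/10) + 10^(65.1/10) + 10^(64.0/10)) = 10·log₁₀(9917000) = 69.96 dB SPL.

69.96 dB SPL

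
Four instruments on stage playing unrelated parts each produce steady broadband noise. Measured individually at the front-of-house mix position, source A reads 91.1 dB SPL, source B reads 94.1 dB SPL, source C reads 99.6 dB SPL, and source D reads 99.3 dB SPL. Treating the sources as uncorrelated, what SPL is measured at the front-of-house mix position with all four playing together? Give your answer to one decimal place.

103.3 dB SPL

Incoherent sources sum as intensities:
L_total = 10·log₁₀(10^(91.1/10) + 10^(94.1/10) + 10^(99.6/10) + 10^(99.3/10)) = 10·log₁₀(21490000000) = 103.3 dB SPL.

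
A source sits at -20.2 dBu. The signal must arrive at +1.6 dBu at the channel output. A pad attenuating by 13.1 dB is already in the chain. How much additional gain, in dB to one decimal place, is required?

The required make-up gain is the shortfall in the dB sum.
G = +1.6 − (-20.2) + 13.1 = 34.9 dB.

34.9 dB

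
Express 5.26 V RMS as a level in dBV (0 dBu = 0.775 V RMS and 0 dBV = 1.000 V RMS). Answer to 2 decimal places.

+14.42 dBV

dBV = 20·log₁₀(V / 1.000 V).
20·log₁₀(5.26/1.000) = +14.42 dBV.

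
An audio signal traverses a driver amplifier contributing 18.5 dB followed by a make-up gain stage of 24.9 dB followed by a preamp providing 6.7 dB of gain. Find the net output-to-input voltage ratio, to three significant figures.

320

Net gain = 18.5 + 24.9 + 6.7 = 50.1 dB.
Voltage ratio = 10^(50.1/20) = 320.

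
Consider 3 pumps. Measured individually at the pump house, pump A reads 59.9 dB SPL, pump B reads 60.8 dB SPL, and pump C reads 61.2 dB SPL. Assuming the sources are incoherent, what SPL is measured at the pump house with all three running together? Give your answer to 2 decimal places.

Incoherent sources sum as intensities:
L_total = 10·log₁₀(10^(59.9/10) + 10^(60.8/10) + 10^(61.2/10)) = 10·log₁₀(3498000) = 65.44 dB SPL.

65.44 dB SPL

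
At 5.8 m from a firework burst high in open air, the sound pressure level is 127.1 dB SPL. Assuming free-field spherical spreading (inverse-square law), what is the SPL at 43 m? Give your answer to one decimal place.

Inverse-square spreading gives ΔL = −20·log₁₀(d₂/d₁).
ΔL = −20·log₁₀(43/5.8) = -17.40 dB, so L₂ = 127.1 + (-17.40) = 109.7 dB SPL.

109.7 dB SPL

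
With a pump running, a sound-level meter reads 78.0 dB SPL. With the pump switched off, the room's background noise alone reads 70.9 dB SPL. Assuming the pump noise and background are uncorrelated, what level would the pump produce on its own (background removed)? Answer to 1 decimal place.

77.1 dB SPL

Background correction is a power subtraction:
L_src = 10·log₁₀(10^(78.0/10) − 10^(70.9/10)) = 10·log₁₀(50790000) = 77.1 dB SPL.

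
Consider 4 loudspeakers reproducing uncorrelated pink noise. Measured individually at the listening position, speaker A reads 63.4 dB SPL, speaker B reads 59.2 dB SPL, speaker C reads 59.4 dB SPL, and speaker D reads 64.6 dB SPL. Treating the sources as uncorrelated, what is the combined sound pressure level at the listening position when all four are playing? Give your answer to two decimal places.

Incoherent sources sum as intensities:
L_total = 10·log₁₀(10^(63.4/10) + 10^(59.2/10) + 10^(59.4/10) + 10^(64.6/10)) = 10·log₁₀(6775000) = 68.31 dB SPL.

68.31 dB SPL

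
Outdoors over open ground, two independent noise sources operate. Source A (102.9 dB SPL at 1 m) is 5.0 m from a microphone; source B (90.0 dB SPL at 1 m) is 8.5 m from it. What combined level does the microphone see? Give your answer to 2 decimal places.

At the listener: L_A = 102.9 − 20·log₁₀(5.0) = 88.921 dB; L_B = 90.0 − 20·log₁₀(8.5) = 71.412 dB.
Combined: 10·log₁₀(10^(88.921/10)+10^(71.412/10)) = 89.00 dB SPL.

89.00 dB SPL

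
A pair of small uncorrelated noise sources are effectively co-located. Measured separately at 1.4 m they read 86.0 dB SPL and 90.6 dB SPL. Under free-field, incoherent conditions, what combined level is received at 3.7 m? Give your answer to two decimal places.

83.45 dB SPL

Combined at 1.4 m: 10·log₁₀(10^(86.0/10)+10^(90.6/10)) = 91.893 dB SPL.
Then apply −20·log₁₀(3.7/1.4) = -8.441 dB → 83.45 dB SPL.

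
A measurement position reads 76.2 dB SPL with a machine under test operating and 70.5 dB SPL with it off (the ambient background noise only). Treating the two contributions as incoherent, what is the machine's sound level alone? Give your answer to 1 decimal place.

Remove the background by subtracting linear intensities:
L_src = 10·log₁₀(10^(76.2/10) − 10^(70.5/10)) = 10·log₁₀(30470000) = 74.8 dB SPL.

74.8 dB SPL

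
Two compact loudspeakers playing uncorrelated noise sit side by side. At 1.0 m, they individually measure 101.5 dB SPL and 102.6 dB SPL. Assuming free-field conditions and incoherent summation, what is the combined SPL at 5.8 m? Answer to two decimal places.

89.83 dB SPL

Combined at 1.0 m: 10·log₁₀(10^(101.5/10)+10^(102.6/10)) = 105.095 dB SPL.
Then apply −20·log₁₀(5.8/1.0) = -15.269 dB → 89.83 dB SPL.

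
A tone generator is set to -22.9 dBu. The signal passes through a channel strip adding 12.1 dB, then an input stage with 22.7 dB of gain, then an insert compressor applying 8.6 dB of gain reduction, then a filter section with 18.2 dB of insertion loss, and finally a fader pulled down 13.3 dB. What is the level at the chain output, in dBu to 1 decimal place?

-28.2 dBu

In dB, series stages simply add:
-22.9 + 12.1 + 22.7 − 8.6 − 18.2 − 13.3 = -28.2 dBu.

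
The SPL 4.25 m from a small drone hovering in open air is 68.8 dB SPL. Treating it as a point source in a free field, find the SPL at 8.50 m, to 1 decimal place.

62.8 dB SPL

Inverse-square spreading gives ΔL = −20·log₁₀(d₂/d₁).
ΔL = −20·log₁₀(8.50/4.25) = -6.02 dB, so L₂ = 68.8 + (-6.02) = 62.8 dB SPL.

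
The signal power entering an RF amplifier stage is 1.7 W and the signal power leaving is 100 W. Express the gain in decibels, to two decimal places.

17.70 dB

For a power ratio, dB = 10·log₁₀(P₂/P₁).
10·log₁₀(100/1.7) = 10·log₁₀(58.82) = 17.70 dB.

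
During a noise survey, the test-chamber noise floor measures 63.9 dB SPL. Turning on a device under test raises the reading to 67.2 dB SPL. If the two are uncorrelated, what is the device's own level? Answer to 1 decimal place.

Subtract intensities: L_src = 10·log₁₀(10^(L_total/10) − 10^(L_bg/10)).
L_src = 10·log₁₀(10^(67.2/10) − 10^(63.9/10)) = 10·log₁₀(2793000) = 64.5 dB SPL.

64.5 dB SPL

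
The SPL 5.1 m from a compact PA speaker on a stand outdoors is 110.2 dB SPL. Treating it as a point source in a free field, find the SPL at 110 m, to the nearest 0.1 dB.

83.5 dB SPL

Free-field point source: level drops by 20·log₁₀ of the distance ratio.
ΔL = −20·log₁₀(110/5.1) = -26.68 dB, so L₂ = 110.2 + (-26.68) = 83.5 dB SPL.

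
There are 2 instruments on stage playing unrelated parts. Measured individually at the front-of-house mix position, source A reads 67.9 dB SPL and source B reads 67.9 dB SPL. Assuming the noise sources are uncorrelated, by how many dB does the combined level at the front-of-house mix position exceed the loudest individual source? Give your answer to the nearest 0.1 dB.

Uncorrelated sources add in intensity (power), not in dB.
L_total = 10·log₁₀(10^(67.9/10) + 10^(67.9/10)) = 70.91 dB SPL.
Excess over the loudest (67.9 dB): 70.91 − 67.9 = 3.0 dB.

3.0 dB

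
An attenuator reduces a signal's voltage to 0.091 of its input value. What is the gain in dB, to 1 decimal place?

Voltage ratio → dB uses the 20·log₁₀ form:
20·log₁₀(0.091) = -20.8 dB.

-20.8 dB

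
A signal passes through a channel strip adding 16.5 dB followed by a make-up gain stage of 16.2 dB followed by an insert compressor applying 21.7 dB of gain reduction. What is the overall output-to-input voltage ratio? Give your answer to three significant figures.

3.55

Net gain = 16.5 + 16.2 + (−21.7) = 11.0 dB.
Voltage ratio = 10^(11.0/20) = 3.55.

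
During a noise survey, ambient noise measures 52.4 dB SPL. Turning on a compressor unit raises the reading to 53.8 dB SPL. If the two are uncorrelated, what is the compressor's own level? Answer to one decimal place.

48.2 dB SPL

Background correction is a power subtraction:
L_src = 10·log₁₀(10^(53.8/10) − 10^(52.4/10)) = 10·log₁₀(66100) = 48.2 dB SPL.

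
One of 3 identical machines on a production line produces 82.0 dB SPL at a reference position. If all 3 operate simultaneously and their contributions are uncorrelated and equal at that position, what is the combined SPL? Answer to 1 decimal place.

3 equal incoherent sources raise the level by 10·log₁₀(3) = 4.77 dB.
L_total = 82.0 + 4.77 = 86.8 dB SPL.

86.8 dB SPL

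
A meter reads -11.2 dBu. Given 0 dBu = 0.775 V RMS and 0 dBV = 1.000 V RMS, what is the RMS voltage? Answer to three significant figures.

V = 0.775 V × 10^(-11.2/20).
= 0.775 × 0.2754 = 0.213 V.

0.213 V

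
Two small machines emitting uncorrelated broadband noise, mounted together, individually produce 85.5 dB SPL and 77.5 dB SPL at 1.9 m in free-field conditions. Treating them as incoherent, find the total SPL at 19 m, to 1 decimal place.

Combined at 1.9 m: 10·log₁₀(10^(85.5/10)+10^(77.5/10)) = 86.14 dB SPL.
Then apply −20·log₁₀(19/1.9) = -20.00 dB → 66.1 dB SPL.

66.1 dB SPL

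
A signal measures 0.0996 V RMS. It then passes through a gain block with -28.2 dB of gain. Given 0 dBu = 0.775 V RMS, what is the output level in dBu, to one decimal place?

Input level: 20·log₁₀(0.0996/0.775) = -17.82 dBu.
Output: -17.82 − 28.2 = -46.0 dBu.

-46.0 dBu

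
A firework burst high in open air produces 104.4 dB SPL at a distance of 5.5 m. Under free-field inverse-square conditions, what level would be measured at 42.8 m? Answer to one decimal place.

Inverse-square spreading gives ΔL = −20·log₁₀(d₂/d₁).
ΔL = −20·log₁₀(42.8/5.5) = -17.82 dB, so L₂ = 104.4 + (-17.82) = 86.6 dB SPL.

86.6 dB SPL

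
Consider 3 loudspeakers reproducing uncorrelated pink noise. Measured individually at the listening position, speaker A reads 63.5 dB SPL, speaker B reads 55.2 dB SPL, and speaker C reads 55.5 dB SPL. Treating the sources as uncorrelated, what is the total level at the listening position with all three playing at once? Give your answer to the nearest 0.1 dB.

64.7 dB SPL

Add the sources as powers (linear), then convert back to dB:
L_total = 10·log₁₀(10^(63.5/10) + 10^(55.2/10) + 10^(55.5/10)) = 10·log₁₀(2925000) = 64.7 dB SPL.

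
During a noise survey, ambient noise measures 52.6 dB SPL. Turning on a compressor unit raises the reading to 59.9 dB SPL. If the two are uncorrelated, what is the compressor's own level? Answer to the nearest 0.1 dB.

Background correction is a power subtraction:
L_src = 10·log₁₀(10^(59.9/10) − 10^(52.6/10)) = 10·log₁₀(795300) = 59.0 dB SPL.

59.0 dB SPL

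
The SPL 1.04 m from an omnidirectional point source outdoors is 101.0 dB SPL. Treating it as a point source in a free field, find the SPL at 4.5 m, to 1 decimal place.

88.3 dB SPL

Inverse-square spreading gives ΔL = −20·log₁₀(d₂/d₁).
ΔL = −20·log₁₀(4.5/1.04) = -12.72 dB, so L₂ = 101.0 + (-12.72) = 88.3 dB SPL.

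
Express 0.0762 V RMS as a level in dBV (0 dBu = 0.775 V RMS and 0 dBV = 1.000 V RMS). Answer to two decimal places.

-22.36 dBV

dBV = 20·log₁₀(V / 1.000 V).
20·log₁₀(0.0762/1.000) = -22.36 dBV.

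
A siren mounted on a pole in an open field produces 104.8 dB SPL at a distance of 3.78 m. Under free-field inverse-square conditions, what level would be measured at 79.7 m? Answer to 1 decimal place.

78.3 dB SPL

Inverse-square spreading gives ΔL = −20·log₁₀(d₂/d₁).
ΔL = −20·log₁₀(79.7/3.78) = -26.48 dB, so L₂ = 104.8 + (-26.48) = 78.3 dB SPL.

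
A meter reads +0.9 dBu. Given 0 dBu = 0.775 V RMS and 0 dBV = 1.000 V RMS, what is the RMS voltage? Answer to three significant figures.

0.860 V

V = 0.775 V × 10^(+0.9/20).
= 0.775 × 1.109 = 0.860 V.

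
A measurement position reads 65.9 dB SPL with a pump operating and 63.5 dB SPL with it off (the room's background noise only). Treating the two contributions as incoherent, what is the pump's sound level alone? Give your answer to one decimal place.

Subtract intensities: L_src = 10·log₁₀(10^(L_total/10) − 10^(L_bg/10)).
L_src = 10·log₁₀(10^(65.9/10) − 10^(63.5/10)) = 10·log₁₀(1652000) = 62.2 dB SPL.

62.2 dB SPL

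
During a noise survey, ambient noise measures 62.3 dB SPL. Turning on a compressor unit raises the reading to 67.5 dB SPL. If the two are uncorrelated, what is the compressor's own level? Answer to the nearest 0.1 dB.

Background correction is a power subtraction:
L_src = 10·log₁₀(10^(67.5/10) − 10^(62.3/10)) = 10·log₁₀(3925000) = 65.9 dB SPL.

65.9 dB SPL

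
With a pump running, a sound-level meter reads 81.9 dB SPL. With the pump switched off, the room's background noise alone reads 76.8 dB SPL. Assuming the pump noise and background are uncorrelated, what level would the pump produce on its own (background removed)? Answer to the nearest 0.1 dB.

80.3 dB SPL

Subtract intensities: L_src = 10·log₁₀(10^(L_total/10) − 10^(L_bg/10)).
L_src = 10·log₁₀(10^(81.9/10) − 10^(76.8/10)) = 10·log₁₀(107000000) = 80.3 dB SPL.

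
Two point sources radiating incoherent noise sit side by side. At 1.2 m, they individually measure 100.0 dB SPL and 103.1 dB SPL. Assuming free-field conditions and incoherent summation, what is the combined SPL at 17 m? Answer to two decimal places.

81.81 dB SPL

Combined at 1.2 m: 10·log₁₀(10^(100.0/10)+10^(103.1/10)) = 104.831 dB SPL.
Then apply −20·log₁₀(17/1.2) = -23.025 dB → 81.81 dB SPL.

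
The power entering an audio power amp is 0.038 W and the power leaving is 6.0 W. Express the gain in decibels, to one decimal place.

Power is a power quantity, so gain = 10·log₁₀(P_out/P_in).
10·log₁₀(6.0/0.038) = 10·log₁₀(157.9) = 22.0 dB.

22.0 dB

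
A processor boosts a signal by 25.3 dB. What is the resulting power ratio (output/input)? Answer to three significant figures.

Power ratio = 10^(dB/10).
10^(25.3/10) = 10^(2.530) = 339.

339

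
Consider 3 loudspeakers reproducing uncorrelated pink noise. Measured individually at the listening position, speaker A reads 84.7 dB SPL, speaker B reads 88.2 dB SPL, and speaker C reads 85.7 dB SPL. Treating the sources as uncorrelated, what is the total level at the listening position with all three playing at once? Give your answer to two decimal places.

91.23 dB SPL

Incoherent sources sum as intensities:
L_total = 10·log₁₀(10^(84.7/10) + 10^(88.2/10) + 10^(85.7/10)) = 10·log₁₀(1327000000) = 91.23 dB SPL.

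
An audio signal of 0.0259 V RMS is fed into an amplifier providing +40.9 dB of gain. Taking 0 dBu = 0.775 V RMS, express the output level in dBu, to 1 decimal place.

Input level: 20·log₁₀(0.0259/0.775) = -29.52 dBu.
Output: -29.52 + 40.9 = +11.4 dBu.

+11.4 dBu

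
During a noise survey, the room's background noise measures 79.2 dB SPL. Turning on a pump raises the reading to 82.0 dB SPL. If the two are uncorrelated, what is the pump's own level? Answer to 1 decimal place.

78.8 dB SPL

Remove the background by subtracting linear intensities:
L_src = 10·log₁₀(10^(82.0/10) − 10^(79.2/10)) = 10·log₁₀(75310000) = 78.8 dB SPL.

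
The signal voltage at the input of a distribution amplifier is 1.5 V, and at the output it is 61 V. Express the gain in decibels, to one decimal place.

32.2 dB

Voltage is an amplitude quantity, so gain = 20·log₁₀(V_out/V_in).
20·log₁₀(61/1.5) = 20·log₁₀(40.67) = 32.2 dB.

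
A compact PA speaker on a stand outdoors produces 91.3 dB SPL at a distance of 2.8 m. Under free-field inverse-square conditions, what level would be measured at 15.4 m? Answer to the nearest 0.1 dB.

For a point source in a free field, ΔL = −20·log₁₀(d₂/d₁).
ΔL = −20·log₁₀(15.4/2.8) = -14.81 dB, so L₂ = 91.3 + (-14.81) = 76.5 dB SPL.

76.5 dB SPL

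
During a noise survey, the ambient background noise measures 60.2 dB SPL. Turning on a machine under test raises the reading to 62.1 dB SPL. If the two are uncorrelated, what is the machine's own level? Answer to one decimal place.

57.6 dB SPL

Subtract intensities: L_src = 10·log₁₀(10^(L_total/10) − 10^(L_bg/10)).
L_src = 10·log₁₀(10^(62.1/10) − 10^(60.2/10)) = 10·log₁₀(574700) = 57.6 dB SPL.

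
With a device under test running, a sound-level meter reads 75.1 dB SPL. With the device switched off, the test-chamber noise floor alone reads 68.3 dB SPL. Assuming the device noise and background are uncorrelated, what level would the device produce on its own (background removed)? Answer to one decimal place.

Remove the background by subtracting linear intensities:
L_src = 10·log₁₀(10^(75.1/10) − 10^(68.3/10)) = 10·log₁₀(25600000) = 74.1 dB SPL.

74.1 dB SPL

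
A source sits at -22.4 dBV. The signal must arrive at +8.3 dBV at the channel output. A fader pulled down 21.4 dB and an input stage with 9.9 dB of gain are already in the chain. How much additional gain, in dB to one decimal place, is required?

The required make-up gain is the shortfall in the dB sum.
G = +8.3 − (-22.4) + 21.4 − 9.9 = 42.2 dB.

42.2 dB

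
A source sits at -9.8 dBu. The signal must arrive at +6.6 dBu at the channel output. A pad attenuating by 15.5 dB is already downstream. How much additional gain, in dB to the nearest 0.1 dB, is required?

The required make-up gain is the shortfall in the dB sum.
G = +6.6 − (-9.8) + 15.5 = 31.9 dB.

31.9 dB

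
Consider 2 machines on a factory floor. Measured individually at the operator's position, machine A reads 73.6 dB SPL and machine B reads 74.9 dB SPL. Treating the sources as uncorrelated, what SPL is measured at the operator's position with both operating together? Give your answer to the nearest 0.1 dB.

Incoherent sources sum as intensities:
L_total = 10·log₁₀(10^(73.6/10) + 10^(74.9/10)) = 10·log₁₀(53810000) = 77.3 dB SPL.

77.3 dB SPL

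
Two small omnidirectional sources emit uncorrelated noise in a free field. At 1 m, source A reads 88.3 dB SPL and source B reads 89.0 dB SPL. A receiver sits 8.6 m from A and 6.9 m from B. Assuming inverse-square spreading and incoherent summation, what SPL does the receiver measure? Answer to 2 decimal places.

74.12 dB SPL

At the listener: L_A = 88.3 − 20·log₁₀(8.6) = 69.610 dB; L_B = 89.0 − 20·log₁₀(6.9) = 72.223 dB.
Combined: 10·log₁₀(10^(69.610/10)+10^(72.223/10)) = 74.12 dB SPL.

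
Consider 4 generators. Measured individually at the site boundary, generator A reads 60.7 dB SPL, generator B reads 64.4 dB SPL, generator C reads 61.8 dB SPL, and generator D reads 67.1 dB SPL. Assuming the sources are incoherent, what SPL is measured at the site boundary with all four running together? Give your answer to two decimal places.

Uncorrelated sources add in intensity (power), not in dB.
L_total = 10·log₁₀(10^(60.7/10) + 10^(64.4/10) + 10^(61.8/10) + 10^(67.1/10)) = 10·log₁₀(10570000) = 70.24 dB SPL.

70.24 dB SPL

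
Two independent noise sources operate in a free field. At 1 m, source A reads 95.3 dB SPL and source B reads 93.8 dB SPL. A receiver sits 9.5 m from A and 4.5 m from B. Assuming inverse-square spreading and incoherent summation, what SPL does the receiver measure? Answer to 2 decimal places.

81.93 dB SPL

At the listener: L_A = 95.3 − 20·log₁₀(9.5) = 75.746 dB; L_B = 93.8 − 20·log₁₀(4.5) = 80.736 dB.
Combined: 10·log₁₀(10^(75.746/10)+10^(80.736/10)) = 81.93 dB SPL.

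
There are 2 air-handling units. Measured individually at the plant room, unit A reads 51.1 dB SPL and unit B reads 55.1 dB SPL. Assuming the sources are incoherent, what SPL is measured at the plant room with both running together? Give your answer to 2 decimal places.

56.56 dB SPL

Uncorrelated sources add in intensity (power), not in dB.
L_total = 10·log₁₀(10^(51.1/10) + 10^(55.1/10)) = 10·log₁₀(452400) = 56.56 dB SPL.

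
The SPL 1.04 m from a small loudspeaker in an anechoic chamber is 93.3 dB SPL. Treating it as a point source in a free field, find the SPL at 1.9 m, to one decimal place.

88.1 dB SPL

Inverse-square spreading gives ΔL = −20·log₁₀(d₂/d₁).
ΔL = −20·log₁₀(1.9/1.04) = -5.23 dB, so L₂ = 93.3 + (-5.23) = 88.1 dB SPL.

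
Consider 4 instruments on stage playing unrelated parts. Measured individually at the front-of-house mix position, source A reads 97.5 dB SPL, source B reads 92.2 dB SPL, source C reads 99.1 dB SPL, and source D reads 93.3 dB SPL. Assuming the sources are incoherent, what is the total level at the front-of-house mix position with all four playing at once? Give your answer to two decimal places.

Incoherent sources sum as intensities:
L_total = 10·log₁₀(10^(97.5/10) + 10^(92.2/10) + 10^(99.1/10) + 10^(93.3/10)) = 10·log₁₀(17549000000) = 102.44 dB SPL.

102.44 dB SPL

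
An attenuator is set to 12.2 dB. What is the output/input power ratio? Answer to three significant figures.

0.0603

Power ratio = 10^(dB/10).
10^(-12.2/10) = 10^(-1.220) = 0.0603.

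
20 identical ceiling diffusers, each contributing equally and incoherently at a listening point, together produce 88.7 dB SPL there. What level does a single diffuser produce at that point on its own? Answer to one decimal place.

20 equal incoherent sources add 10·log₁₀(20) = 13.01 dB over one source.
L_one = 88.7 − 13.01 = 75.7 dB SPL.

75.7 dB SPL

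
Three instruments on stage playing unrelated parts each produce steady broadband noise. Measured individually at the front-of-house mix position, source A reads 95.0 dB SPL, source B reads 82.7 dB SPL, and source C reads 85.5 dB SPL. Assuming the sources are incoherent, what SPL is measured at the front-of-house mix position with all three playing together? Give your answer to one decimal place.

Incoherent sources sum as intensities:
L_total = 10·log₁₀(10^(95.0/10) + 10^(82.7/10) + 10^(85.5/10)) = 10·log₁₀(3703000000) = 95.7 dB SPL.

95.7 dB SPL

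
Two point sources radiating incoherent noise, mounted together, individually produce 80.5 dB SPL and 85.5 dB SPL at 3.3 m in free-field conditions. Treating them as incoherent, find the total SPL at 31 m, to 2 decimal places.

Combined at 3.3 m: 10·log₁₀(10^(80.5/10)+10^(85.5/10)) = 86.693 dB SPL.
Then apply −20·log₁₀(31/3.3) = -19.457 dB → 67.24 dB SPL.

67.24 dB SPL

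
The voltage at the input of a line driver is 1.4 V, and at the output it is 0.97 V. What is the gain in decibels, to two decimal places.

Voltage is an amplitude quantity, so gain = 20·log₁₀(V_out/V_in).
20·log₁₀(0.97/1.4) = 20·log₁₀(0.6929) = -3.19 dB.

-3.19 dB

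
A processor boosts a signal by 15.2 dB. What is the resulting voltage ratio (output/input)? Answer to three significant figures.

Voltage ratio = 10^(dB/20).
10^(15.2/20) = 10^(0.7600) = 5.75.

5.75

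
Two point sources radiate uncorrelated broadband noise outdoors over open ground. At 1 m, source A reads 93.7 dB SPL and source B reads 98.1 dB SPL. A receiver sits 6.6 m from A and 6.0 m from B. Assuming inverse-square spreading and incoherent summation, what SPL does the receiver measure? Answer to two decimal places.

83.68 dB SPL

At the listener: L_A = 93.7 − 20·log₁₀(6.6) = 77.309 dB; L_B = 98.1 − 20·log₁₀(6.0) = 82.537 dB.
Combined: 10·log₁₀(10^(77.309/10)+10^(82.537/10)) = 83.68 dB SPL.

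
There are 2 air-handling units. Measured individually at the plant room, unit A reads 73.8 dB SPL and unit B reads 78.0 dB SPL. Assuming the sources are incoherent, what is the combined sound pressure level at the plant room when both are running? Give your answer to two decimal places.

Uncorrelated sources add in intensity (power), not in dB.
L_total = 10·log₁₀(10^(73.8/10) + 10^(78.0/10)) = 10·log₁₀(87080000) = 79.40 dB SPL.

79.40 dB SPL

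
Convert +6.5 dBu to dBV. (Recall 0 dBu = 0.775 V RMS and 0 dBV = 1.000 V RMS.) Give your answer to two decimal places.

The offset between the scales is 20·log₁₀(0.775/1.000) = −2.214 dB.
So dBV = +6.5 − 2.214 = +4.29 dBV.

+4.29 dBV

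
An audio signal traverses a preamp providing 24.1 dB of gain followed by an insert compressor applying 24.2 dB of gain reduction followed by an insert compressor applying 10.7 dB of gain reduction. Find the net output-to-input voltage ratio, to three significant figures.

Net gain = 24.1 + (−24.2) + (−10.7) = -10.8 dB.
Voltage ratio = 10^(-10.8/20) = 0.288.

0.288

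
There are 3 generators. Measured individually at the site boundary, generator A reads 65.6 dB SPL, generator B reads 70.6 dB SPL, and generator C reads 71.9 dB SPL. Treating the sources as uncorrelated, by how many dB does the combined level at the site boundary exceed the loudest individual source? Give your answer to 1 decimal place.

Incoherent sources sum as intensities:
L_total = 10·log₁₀(10^(65.6/10) + 10^(70.6/10) + 10^(71.9/10)) = 74.86 dB SPL.
Excess over the loudest (71.9 dB): 74.86 − 71.9 = 3.0 dB.

3.0 dB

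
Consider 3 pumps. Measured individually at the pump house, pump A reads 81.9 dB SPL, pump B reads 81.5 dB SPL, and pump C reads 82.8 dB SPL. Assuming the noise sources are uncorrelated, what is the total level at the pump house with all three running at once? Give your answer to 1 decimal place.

86.9 dB SPL

Uncorrelated sources add in intensity (power), not in dB.
L_total = 10·log₁₀(10^(81.9/10) + 10^(81.5/10) + 10^(82.8/10)) = 10·log₁₀(486700000) = 86.9 dB SPL.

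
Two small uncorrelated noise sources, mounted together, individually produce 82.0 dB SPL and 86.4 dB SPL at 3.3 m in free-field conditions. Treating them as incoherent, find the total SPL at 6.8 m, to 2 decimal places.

81.47 dB SPL

Combined at 3.3 m: 10·log₁₀(10^(82.0/10)+10^(86.4/10)) = 87.745 dB SPL.
Then apply −20·log₁₀(6.8/3.3) = -6.280 dB → 81.47 dB SPL.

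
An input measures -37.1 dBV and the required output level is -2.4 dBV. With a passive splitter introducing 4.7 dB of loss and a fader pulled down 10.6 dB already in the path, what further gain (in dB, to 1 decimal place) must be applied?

50.0 dB

The required make-up gain is the shortfall in the dB sum.
G = -2.4 − (-37.1) + 4.7 + 10.6 = 50.0 dB.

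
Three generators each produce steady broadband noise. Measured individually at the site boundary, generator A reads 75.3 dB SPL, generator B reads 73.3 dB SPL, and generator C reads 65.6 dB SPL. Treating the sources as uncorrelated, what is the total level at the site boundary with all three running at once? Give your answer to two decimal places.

Add the sources as powers (linear), then convert back to dB:
L_total = 10·log₁₀(10^(75.3/10) + 10^(73.3/10) + 10^(65.6/10)) = 10·log₁₀(58890000) = 77.70 dB SPL.

77.70 dB SPL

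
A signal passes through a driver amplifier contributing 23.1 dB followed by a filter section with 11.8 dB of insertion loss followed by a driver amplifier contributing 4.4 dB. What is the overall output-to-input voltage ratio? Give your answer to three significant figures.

Net gain = 23.1 + (−11.8) + 4.4 = 15.7 dB.
Voltage ratio = 10^(15.7/20) = 6.10.

6.10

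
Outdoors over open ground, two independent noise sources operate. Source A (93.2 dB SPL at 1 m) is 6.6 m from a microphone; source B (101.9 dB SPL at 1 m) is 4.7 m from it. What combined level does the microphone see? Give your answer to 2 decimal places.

At the listener: L_A = 93.2 − 20·log₁₀(6.6) = 76.809 dB; L_B = 101.9 − 20·log₁₀(4.7) = 88.458 dB.
Combined: 10·log₁₀(10^(76.809/10)+10^(88.458/10)) = 88.75 dB SPL.

88.75 dB SPL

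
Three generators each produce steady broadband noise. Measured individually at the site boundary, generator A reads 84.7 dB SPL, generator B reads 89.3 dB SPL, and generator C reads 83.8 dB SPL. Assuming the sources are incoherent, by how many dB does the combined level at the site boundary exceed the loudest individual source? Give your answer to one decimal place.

2.1 dB

Add the sources as powers (linear), then convert back to dB:
L_total = 10·log₁₀(10^(84.7/10) + 10^(89.3/10) + 10^(83.8/10)) = 91.42 dB SPL.
Excess over the loudest (89.3 dB): 91.42 − 89.3 = 2.1 dB.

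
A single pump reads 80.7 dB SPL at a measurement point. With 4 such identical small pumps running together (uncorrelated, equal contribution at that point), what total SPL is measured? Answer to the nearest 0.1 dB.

4 equal incoherent sources raise the level by 10·log₁₀(4) = 6.02 dB.
L_total = 80.7 + 6.02 = 86.7 dB SPL.

86.7 dB SPL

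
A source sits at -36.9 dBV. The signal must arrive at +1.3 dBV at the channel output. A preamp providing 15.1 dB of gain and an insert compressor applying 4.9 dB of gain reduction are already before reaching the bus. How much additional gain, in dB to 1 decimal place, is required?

The required make-up gain is the shortfall in the dB sum.
G = +1.3 − (-36.9) − 15.1 + 4.9 = 28.0 dB.

28.0 dB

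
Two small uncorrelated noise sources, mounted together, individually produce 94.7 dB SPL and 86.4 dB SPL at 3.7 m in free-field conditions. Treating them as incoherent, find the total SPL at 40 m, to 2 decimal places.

Combined at 3.7 m: 10·log₁₀(10^(94.7/10)+10^(86.4/10)) = 95.299 dB SPL.
Then apply −20·log₁₀(40/3.7) = -20.677 dB → 74.62 dB SPL.

74.62 dB SPL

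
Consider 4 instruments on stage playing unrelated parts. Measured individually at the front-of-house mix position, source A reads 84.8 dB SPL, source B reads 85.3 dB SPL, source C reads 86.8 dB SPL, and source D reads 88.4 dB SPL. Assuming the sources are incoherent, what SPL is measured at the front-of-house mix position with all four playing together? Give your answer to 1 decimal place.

92.6 dB SPL

Incoherent sources sum as intensities:
L_total = 10·log₁₀(10^(84.8/10) + 10^(85.3/10) + 10^(86.8/10) + 10^(88.4/10)) = 10·log₁₀(1811000000) = 92.6 dB SPL.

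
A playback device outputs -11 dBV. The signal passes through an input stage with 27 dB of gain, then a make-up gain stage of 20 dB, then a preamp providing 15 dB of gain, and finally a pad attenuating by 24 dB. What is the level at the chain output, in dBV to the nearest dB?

In dB, series stages simply add:
-11 + 27 + 20 + 15 − 24 = +27 dBV.

+27 dBV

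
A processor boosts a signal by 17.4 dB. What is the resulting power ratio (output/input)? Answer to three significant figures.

Power ratio = 10^(dB/10).
10^(17.4/10) = 10^(1.740) = 55.0.

55.0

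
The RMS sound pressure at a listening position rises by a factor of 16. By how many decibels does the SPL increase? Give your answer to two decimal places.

24.08 dB

Sound pressure is an amplitude quantity: ΔL = 20·log₁₀(p₂/p₁).
20·log₁₀(16) = 24.08 dB.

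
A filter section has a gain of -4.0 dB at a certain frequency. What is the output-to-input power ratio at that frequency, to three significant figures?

0.398

Power ratio = 10^(dB/10).
10^(-4.0/10) = 10^(-0.4000) = 0.398.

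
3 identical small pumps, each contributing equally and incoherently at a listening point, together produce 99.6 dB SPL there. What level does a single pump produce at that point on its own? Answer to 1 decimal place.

3 equal incoherent sources add 10·log₁₀(3) = 4.77 dB over one source.
L_one = 99.6 − 4.77 = 94.8 dB SPL.

94.8 dB SPL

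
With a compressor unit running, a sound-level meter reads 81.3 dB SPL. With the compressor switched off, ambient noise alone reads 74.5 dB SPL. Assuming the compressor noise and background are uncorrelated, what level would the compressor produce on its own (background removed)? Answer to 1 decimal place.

Remove the background by subtracting linear intensities:
L_src = 10·log₁₀(10^(81.3/10) − 10^(74.5/10)) = 10·log₁₀(106700000) = 80.3 dB SPL.

80.3 dB SPL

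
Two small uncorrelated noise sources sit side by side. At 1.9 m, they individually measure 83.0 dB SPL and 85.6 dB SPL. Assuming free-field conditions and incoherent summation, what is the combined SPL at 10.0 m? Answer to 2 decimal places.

Combined at 1.9 m: 10·log₁₀(10^(83.0/10)+10^(85.6/10)) = 87.502 dB SPL.
Then apply −20·log₁₀(10.0/1.9) = -14.425 dB → 73.08 dB SPL.

73.08 dB SPL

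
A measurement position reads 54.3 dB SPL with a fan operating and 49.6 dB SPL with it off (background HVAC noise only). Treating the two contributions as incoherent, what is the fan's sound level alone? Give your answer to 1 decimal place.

52.5 dB SPL

Subtract intensities: L_src = 10·log₁₀(10^(L_total/10) − 10^(L_bg/10)).
L_src = 10·log₁₀(10^(54.3/10) − 10^(49.6/10)) = 10·log₁₀(178000) = 52.5 dB SPL.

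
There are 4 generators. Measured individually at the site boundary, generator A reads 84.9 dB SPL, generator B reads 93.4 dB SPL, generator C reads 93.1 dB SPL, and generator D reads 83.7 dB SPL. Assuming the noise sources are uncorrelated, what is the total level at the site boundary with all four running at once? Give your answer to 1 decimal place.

Uncorrelated sources add in intensity (power), not in dB.
L_total = 10·log₁₀(10^(84.9/10) + 10^(93.4/10) + 10^(93.1/10) + 10^(83.7/10)) = 10·log₁₀(4773000000) = 96.8 dB SPL.

96.8 dB SPL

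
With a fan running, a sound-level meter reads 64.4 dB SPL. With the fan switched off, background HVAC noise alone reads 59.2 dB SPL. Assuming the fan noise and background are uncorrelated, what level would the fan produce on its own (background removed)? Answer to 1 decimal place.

62.8 dB SPL

Subtract intensities: L_src = 10·log₁₀(10^(L_total/10) − 10^(L_bg/10)).
L_src = 10·log₁₀(10^(64.4/10) − 10^(59.2/10)) = 10·log₁₀(1922000) = 62.8 dB SPL.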